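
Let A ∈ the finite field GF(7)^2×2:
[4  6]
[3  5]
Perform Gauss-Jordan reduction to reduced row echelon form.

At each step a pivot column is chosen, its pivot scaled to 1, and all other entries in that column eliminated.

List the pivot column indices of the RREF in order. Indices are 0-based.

pivot columns: 0, 1

pivot(0,0)=4: scale R0 → (1, 5)
  clear (1,0): R1 −= (3)R0 → (0, 4)
pivot(1,1)=4: scale R1 → (0, 1)
  clear (0,1): R0 −= (5)R1 → (1, 0)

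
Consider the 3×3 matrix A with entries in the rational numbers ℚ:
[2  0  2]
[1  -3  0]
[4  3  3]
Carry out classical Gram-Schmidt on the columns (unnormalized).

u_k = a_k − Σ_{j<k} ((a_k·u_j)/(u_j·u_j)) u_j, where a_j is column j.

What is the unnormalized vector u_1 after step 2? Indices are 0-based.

Step 1: u_0 = a_0 = (2, 1, 4).
Step 2: u_1 = a_1 − (3/7)·u_0 = (-6/7, -24/7, 9/7).

u_1 = (-6/7, -24/7, 9/7)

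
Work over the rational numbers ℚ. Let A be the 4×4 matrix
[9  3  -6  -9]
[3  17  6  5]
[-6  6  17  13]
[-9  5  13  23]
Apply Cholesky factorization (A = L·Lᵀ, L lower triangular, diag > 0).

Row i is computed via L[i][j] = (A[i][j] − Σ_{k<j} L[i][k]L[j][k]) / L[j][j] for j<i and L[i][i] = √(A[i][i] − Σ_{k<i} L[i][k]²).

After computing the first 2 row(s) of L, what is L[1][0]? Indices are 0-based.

Step 1: L[0][0] = √(9) = 3.
  L[1][0] = (3) / L[0][0] = 1.
Step 2: L[1][1] = √(16) = 4.

L[1][0] = 1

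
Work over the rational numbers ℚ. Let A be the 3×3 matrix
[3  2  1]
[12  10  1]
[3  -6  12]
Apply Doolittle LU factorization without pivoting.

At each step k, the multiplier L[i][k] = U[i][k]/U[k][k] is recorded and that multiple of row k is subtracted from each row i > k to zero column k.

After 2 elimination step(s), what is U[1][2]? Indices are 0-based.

k=0: U[0][0]=3
  eliminate (1,0): mult=4, new row 1: (0, 2, -3); set L[1][0]=4
  eliminate (2,0): mult=1, new row 2: (0, -8, 11); set L[2][0]=1
k=1: U[1][1]=2
  eliminate (2,1): mult=-4, new row 2: (0, 0, -1); set L[2][1]=-4

U[1][2] = -3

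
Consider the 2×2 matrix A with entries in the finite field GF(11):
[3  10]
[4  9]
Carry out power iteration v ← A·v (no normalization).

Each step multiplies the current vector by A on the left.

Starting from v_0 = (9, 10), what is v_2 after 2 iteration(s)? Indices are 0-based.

v_2 = (2, 3)

v_0 = (9, 10).
v_1 = A·v_0 = (6, 5).
v_2 = A·v_1 = (2, 3).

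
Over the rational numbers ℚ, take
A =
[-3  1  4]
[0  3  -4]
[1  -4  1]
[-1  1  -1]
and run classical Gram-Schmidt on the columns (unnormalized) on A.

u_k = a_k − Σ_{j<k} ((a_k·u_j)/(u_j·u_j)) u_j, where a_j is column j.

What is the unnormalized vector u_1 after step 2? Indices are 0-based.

Step 1: u_0 = a_0 = (-3, 0, 1, -1).
Step 2: u_1 = a_1 − (-8/11)·u_0 = (-13/11, 3, -36/11, 3/11).

u_1 = (-13/11, 3, -36/11, 3/11)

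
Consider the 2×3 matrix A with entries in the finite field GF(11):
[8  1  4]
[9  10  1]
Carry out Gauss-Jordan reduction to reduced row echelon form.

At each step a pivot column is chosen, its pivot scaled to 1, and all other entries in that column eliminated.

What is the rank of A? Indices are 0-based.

rank = 2

[1] R0 /= 8  ⇒  (1, 7, 6)
     R1 -= 9·R0  ⇒  (0, 2, 2)
[2] R1 /= 2  ⇒  (0, 1, 1)
     R0 -= 7·R1  ⇒  (1, 0, 10)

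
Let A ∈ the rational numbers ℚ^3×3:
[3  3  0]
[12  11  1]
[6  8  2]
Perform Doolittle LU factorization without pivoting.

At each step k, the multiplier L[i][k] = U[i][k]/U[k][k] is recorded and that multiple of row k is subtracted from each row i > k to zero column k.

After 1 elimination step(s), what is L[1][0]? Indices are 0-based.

Step 1: pivot at (0,0) is 3.
  row1 ← row1 − (4)·row0  ⇒  L[1][0]=4, U row1=(0, -1, 1)
  row2 ← row2 − (2)·row0  ⇒  L[2][0]=2, U row2=(0, 2, 2)

L[1][0] = 4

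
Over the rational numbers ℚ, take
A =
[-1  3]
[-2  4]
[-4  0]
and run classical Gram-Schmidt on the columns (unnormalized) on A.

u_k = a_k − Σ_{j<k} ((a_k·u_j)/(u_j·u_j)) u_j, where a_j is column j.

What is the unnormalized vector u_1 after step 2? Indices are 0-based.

Step 1: u_0 = a_0 = (-1, -2, -4).
Step 2: u_1 = a_1 − (-11/21)·u_0 = (52/21, 62/21, -44/21).

u_1 = (52/21, 62/21, -44/21)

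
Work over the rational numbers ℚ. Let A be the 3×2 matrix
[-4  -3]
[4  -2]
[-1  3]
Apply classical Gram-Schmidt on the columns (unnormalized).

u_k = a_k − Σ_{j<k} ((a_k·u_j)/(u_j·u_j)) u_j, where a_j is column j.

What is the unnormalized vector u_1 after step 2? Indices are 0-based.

Step 1: u_0 = a_0 = (-4, 4, -1).
Step 2: u_1 = a_1 − (1/33)·u_0 = (-95/33, -70/33, 100/33).

u_1 = (-95/33, -70/33, 100/33)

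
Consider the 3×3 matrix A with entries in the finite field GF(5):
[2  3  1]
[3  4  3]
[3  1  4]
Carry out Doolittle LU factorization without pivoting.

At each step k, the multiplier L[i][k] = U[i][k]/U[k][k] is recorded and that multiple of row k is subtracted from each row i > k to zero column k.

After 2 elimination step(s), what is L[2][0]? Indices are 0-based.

k=0: U[0][0]=2
  eliminate (1,0): mult=4, new row 1: (0, 2, 4); set L[1][0]=4
  eliminate (2,0): mult=4, new row 2: (0, 4, 0); set L[2][0]=4
k=1: U[1][1]=2
  eliminate (2,1): mult=2, new row 2: (0, 0, 2); set L[2][1]=2

L[2][0] = 4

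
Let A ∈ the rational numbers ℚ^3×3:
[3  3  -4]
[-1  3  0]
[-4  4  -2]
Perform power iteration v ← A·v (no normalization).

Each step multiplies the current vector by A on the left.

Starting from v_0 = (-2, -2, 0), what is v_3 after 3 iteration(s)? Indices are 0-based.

v_3 = (-272, 48, 128)

v_0 = (-2, -2, 0).
v_1 = A·v_0 = (-12, -4, 0).
v_2 = A·v_1 = (-48, 0, 32).
v_3 = A·v_2 = (-272, 48, 128).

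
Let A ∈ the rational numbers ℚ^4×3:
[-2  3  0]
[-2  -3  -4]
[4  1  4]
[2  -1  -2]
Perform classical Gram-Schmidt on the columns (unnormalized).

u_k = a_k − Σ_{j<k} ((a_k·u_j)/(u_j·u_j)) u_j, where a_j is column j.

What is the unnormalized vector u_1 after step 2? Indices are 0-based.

u_1 = (22/7, -20/7, 5/7, -8/7)

Step 1: u_0 = a_0 = (-2, -2, 4, 2).
Step 2: u_1 = a_1 − (1/14)·u_0 = (22/7, -20/7, 5/7, -8/7).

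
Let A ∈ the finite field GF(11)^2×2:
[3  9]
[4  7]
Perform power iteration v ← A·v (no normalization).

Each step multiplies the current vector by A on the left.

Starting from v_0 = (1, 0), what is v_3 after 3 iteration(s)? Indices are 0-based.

v_0 = (1, 0).
v_1 = A·v_0 = (3, 4).
v_2 = A·v_1 = (1, 7).
v_3 = A·v_2 = (0, 9).

v_3 = (0, 9)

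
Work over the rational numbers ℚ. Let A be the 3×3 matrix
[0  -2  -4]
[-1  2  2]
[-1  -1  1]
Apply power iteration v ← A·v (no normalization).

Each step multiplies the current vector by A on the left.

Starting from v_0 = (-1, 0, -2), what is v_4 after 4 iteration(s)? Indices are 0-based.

v_0 = (-1, 0, -2).
v_1 = A·v_0 = (8, -3, -1).
v_2 = A·v_1 = (10, -16, -6).
v_3 = A·v_2 = (56, -54, 0).
v_4 = A·v_3 = (108, -164, -2).

v_4 = (108, -164, -2)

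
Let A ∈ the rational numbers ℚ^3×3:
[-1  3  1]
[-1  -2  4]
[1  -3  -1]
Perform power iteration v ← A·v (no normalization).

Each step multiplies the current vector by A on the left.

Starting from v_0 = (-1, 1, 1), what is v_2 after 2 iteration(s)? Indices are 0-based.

v_0 = (-1, 1, 1).
v_1 = A·v_0 = (5, 3, -5).
v_2 = A·v_1 = (-1, -31, 1).

v_2 = (-1, -31, 1)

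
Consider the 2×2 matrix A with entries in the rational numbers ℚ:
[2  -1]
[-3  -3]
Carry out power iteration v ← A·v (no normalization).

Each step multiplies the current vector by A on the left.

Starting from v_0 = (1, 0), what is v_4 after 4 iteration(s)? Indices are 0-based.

v_0 = (1, 0).
v_1 = A·v_0 = (2, -3).
v_2 = A·v_1 = (7, 3).
v_3 = A·v_2 = (11, -30).
v_4 = A·v_3 = (52, 57).

v_4 = (52, 57)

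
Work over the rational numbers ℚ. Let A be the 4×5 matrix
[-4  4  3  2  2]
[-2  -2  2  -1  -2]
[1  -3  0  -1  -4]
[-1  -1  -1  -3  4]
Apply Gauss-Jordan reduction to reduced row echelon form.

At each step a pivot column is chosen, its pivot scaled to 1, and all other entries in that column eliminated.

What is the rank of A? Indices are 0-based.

step 1: normalize row 0 (÷-4) = (1, -1, -3/4, -1/2, -1/2)
  row 1: subtract -2×row0 = (0, -4, 1/2, -2, -3)
  row 2: subtract 1×row0 = (0, -2, 3/4, -1/2, -7/2)
  row 3: subtract -1×row0 = (0, -2, -7/4, -7/2, 7/2)
step 2: normalize row 1 (÷-4) = (0, 1, -1/8, 1/2, 3/4)
  row 0: subtract -1×row1 = (1, 0, -7/8, 0, 1/4)
  row 2: subtract -2×row1 = (0, 0, 1/2, 1/2, -2)
  row 3: subtract -2×row1 = (0, 0, -2, -5/2, 5)
step 3: normalize row 2 (÷1/2) = (0, 0, 1, 1, -4)
  row 0: subtract -7/8×row2 = (1, 0, 0, 7/8, -13/4)
  row 1: subtract -1/8×row2 = (0, 1, 0, 5/8, 1/4)
  row 3: subtract -2×row2 = (0, 0, 0, -1/2, -3)
step 4: normalize row 3 (÷-1/2) = (0, 0, 0, 1, 6)
  row 0: subtract 7/8×row3 = (1, 0, 0, 0, -17/2)
  row 1: subtract 5/8×row3 = (0, 1, 0, 0, -7/2)
  row 2: subtract 1×row3 = (0, 0, 1, 0, -10)

rank = 4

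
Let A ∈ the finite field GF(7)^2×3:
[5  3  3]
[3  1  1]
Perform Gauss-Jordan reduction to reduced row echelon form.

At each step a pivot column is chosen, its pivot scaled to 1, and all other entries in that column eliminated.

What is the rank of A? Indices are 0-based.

[1] R0 /= 5  ⇒  (1, 2, 2)
     R1 -= 3·R0  ⇒  (0, 2, 2)
[2] R1 /= 2  ⇒  (0, 1, 1)
     R0 -= 2·R1  ⇒  (1, 0, 0)

rank = 2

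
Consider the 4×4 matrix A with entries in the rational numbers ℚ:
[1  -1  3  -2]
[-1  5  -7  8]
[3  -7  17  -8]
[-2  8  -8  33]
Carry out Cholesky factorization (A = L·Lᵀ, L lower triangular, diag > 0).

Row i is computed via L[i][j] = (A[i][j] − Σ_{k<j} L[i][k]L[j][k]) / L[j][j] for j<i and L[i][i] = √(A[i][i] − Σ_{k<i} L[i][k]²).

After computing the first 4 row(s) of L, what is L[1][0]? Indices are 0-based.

L[1][0] = -1

Step 1: L[0][0] = √(1) = 1.
  L[1][0] = (-1) / L[0][0] = -1.
Step 2: L[1][1] = √(4) = 2.
  L[2][0] = (3) / L[0][0] = 3.
  L[2][1] = (-4) / L[1][1] = -2.
Step 3: L[2][2] = √(4) = 2.
  L[3][0] = (-2) / L[0][0] = -2.
  L[3][1] = (6) / L[1][1] = 3.
  L[3][2] = (4) / L[2][2] = 2.
Step 4: L[3][3] = √(16) = 4.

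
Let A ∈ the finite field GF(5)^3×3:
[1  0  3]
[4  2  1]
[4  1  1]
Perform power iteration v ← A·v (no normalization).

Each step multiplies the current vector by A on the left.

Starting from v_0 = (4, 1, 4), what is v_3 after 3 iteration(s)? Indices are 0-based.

v_3 = (0, 1, 2)

v_0 = (4, 1, 4).
v_1 = A·v_0 = (1, 2, 1).
v_2 = A·v_1 = (4, 4, 2).
v_3 = A·v_2 = (0, 1, 2).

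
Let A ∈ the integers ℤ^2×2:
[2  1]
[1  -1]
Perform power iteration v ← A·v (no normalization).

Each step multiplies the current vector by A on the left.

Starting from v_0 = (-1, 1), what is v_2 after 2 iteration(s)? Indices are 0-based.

v_0 = (-1, 1).
v_1 = A·v_0 = (-1, -2).
v_2 = A·v_1 = (-4, 1).

v_2 = (-4, 1)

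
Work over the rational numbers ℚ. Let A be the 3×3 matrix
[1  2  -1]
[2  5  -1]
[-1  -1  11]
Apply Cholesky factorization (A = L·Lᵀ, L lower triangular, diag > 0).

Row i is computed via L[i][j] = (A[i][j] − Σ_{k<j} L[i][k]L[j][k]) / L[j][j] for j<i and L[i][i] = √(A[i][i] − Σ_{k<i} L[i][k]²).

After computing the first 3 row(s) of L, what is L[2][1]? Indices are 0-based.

L[2][1] = 1

Step 1: L[0][0] = √(1) = 1.
  L[1][0] = (2) / L[0][0] = 2.
Step 2: L[1][1] = √(1) = 1.
  L[2][0] = (-1) / L[0][0] = -1.
  L[2][1] = (1) / L[1][1] = 1.
Step 3: L[2][2] = √(9) = 3.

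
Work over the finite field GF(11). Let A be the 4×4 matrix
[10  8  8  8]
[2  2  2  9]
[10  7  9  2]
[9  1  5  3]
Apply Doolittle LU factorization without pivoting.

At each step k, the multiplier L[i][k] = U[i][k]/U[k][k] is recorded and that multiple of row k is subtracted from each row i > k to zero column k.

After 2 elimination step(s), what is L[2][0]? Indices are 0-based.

L[2][0] = 1

k=0: U[0][0]=10
  eliminate (1,0): mult=9, new row 1: (0, 7, 7, 3); set L[1][0]=9
  eliminate (2,0): mult=1, new row 2: (0, 10, 1, 5); set L[2][0]=1
  eliminate (3,0): mult=2, new row 3: (0, 7, 0, 9); set L[3][0]=2
k=1: U[1][1]=7
  eliminate (2,1): mult=3, new row 2: (0, 0, 2, 7); set L[2][1]=3
  eliminate (3,1): mult=1, new row 3: (0, 0, 4, 6); set L[3][1]=1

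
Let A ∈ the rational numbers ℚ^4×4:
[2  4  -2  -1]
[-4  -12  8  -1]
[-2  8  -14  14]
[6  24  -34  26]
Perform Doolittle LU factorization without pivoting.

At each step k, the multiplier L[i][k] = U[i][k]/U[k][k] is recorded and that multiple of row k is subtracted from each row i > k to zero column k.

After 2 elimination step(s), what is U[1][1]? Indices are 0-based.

Step 1: pivot at (0,0) is 2.
  row1 ← row1 − (-2)·row0  ⇒  L[1][0]=-2, U row1=(0, -4, 4, -3)
  row2 ← row2 − (-1)·row0  ⇒  L[2][0]=-1, U row2=(0, 12, -16, 13)
  row3 ← row3 − (3)·row0  ⇒  L[3][0]=3, U row3=(0, 12, -28, 29)
Step 2: pivot at (1,1) is -4.
  row2 ← row2 − (-3)·row1  ⇒  L[2][1]=-3, U row2=(0, 0, -4, 4)
  row3 ← row3 − (-3)·row1  ⇒  L[3][1]=-3, U row3=(0, 0, -16, 20)

U[1][1] = -4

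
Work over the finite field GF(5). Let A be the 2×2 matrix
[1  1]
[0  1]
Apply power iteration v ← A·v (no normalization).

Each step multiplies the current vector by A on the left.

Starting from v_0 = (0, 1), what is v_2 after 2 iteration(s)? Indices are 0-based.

v_0 = (0, 1).
v_1 = A·v_0 = (1, 1).
v_2 = A·v_1 = (2, 1).

v_2 = (2, 1)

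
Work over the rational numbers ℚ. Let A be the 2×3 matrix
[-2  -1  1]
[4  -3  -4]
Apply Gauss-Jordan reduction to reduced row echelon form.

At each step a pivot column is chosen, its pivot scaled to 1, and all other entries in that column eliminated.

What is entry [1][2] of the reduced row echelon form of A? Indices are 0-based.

M[1][2] = 2/5

[1] R0 /= -2  ⇒  (1, 1/2, -1/2)
     R1 -= 4·R0  ⇒  (0, -5, -2)
[2] R1 /= -5  ⇒  (0, 1, 2/5)
     R0 -= 1/2·R1  ⇒  (1, 0, -7/10)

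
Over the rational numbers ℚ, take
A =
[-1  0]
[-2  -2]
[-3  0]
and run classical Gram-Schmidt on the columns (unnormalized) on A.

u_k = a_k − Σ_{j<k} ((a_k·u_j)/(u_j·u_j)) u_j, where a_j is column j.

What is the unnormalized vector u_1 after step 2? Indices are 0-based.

u_1 = (2/7, -10/7, 6/7)

Step 1: u_0 = a_0 = (-1, -2, -3).
Step 2: u_1 = a_1 − (2/7)·u_0 = (2/7, -10/7, 6/7).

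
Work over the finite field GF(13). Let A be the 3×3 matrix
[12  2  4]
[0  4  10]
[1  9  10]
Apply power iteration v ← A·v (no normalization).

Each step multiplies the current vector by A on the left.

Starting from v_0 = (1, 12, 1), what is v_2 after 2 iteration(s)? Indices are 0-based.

v_0 = (1, 12, 1).
v_1 = A·v_0 = (1, 6, 2).
v_2 = A·v_1 = (6, 5, 10).

v_2 = (6, 5, 10)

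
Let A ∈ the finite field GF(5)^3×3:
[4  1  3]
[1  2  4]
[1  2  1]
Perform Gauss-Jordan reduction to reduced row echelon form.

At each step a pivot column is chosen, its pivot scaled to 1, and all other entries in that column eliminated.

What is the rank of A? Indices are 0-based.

rank = 3

step 1: normalize row 0 (÷4) = (1, 4, 2)
  row 1: subtract 1×row0 = (0, 3, 2)
  row 2: subtract 1×row0 = (0, 3, 4)
step 2: normalize row 1 (÷3) = (0, 1, 4)
  row 0: subtract 4×row1 = (1, 0, 1)
  row 2: subtract 3×row1 = (0, 0, 2)
step 3: normalize row 2 (÷2) = (0, 0, 1)
  row 0: subtract 1×row2 = (1, 0, 0)
  row 1: subtract 4×row2 = (0, 1, 0)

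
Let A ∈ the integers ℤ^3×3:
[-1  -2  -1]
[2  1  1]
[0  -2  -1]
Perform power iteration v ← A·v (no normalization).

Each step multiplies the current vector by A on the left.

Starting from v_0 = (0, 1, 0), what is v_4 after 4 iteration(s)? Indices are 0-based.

v_0 = (0, 1, 0).
v_1 = A·v_0 = (-2, 1, -2).
v_2 = A·v_1 = (2, -5, 0).
v_3 = A·v_2 = (8, -1, 10).
v_4 = A·v_3 = (-16, 25, -8).

v_4 = (-16, 25, -8)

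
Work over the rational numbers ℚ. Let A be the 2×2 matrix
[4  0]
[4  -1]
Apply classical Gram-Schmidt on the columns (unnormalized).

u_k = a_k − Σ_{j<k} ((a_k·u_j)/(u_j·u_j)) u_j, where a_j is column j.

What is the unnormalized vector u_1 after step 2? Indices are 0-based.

Step 1: u_0 = a_0 = (4, 4).
Step 2: u_1 = a_1 − (-1/8)·u_0 = (1/2, -1/2).

u_1 = (1/2, -1/2)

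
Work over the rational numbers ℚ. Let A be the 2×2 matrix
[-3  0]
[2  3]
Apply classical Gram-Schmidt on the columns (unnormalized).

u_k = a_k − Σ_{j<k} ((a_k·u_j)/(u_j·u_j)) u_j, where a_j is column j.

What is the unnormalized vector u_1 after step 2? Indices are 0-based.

Step 1: u_0 = a_0 = (-3, 2).
Step 2: u_1 = a_1 − (6/13)·u_0 = (18/13, 27/13).

u_1 = (18/13, 27/13)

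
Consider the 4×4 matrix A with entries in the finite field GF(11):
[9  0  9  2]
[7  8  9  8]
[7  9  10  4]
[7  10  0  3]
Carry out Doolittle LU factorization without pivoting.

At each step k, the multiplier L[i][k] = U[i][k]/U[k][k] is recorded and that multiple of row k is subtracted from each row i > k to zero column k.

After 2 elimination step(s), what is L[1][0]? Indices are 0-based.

[col 0] pivot 9
  R1 -= 2*R0 → (0, 8, 2, 4)  (L[1][0] := 2)
  R2 -= 2*R0 → (0, 9, 3, 0)  (L[2][0] := 2)
  R3 -= 2*R0 → (0, 10, 4, 10)  (L[3][0] := 2)
[col 1] pivot 8
  R2 -= 8*R1 → (0, 0, 9, 1)  (L[2][1] := 8)
  R3 -= 4*R1 → (0, 0, 7, 5)  (L[3][1] := 4)

L[1][0] = 2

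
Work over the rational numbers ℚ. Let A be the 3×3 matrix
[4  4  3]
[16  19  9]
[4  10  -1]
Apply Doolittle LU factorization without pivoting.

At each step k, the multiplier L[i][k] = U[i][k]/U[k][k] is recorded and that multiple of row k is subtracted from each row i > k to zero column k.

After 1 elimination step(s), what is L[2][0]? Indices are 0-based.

k=0: U[0][0]=4
  eliminate (1,0): mult=4, new row 1: (0, 3, -3); set L[1][0]=4
  eliminate (2,0): mult=1, new row 2: (0, 6, -4); set L[2][0]=1

L[2][0] = 1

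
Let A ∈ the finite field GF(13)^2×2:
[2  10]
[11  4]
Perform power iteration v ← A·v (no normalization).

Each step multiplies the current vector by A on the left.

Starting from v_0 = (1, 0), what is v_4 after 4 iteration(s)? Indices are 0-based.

v_0 = (1, 0).
v_1 = A·v_0 = (2, 11).
v_2 = A·v_1 = (10, 1).
v_3 = A·v_2 = (4, 10).
v_4 = A·v_3 = (4, 6).

v_4 = (4, 6)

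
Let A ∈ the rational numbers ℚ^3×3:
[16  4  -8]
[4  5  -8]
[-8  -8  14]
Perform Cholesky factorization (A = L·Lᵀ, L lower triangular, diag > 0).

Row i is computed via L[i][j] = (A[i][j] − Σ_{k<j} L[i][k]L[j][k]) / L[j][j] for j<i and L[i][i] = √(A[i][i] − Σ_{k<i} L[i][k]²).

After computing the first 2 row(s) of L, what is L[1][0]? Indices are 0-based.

L[1][0] = 1

Step 1: L[0][0] = √(16) = 4.
  L[1][0] = (4) / L[0][0] = 1.
Step 2: L[1][1] = √(4) = 2.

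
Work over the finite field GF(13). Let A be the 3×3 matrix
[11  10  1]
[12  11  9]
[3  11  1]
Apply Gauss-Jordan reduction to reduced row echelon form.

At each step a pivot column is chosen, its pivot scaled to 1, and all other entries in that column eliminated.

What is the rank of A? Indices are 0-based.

rank = 3

pivot(0,0)=11: scale R0 → (1, 8, 6)
  clear (1,0): R1 −= (12)R0 → (0, 6, 2)
  clear (2,0): R2 −= (3)R0 → (0, 0, 9)
pivot(1,1)=6: scale R1 → (0, 1, 9)
  clear (0,1): R0 −= (8)R1 → (1, 0, 12)
pivot(2,2)=9: scale R2 → (0, 0, 1)
  clear (0,2): R0 −= (12)R2 → (1, 0, 0)
  clear (1,2): R1 −= (9)R2 → (0, 1, 0)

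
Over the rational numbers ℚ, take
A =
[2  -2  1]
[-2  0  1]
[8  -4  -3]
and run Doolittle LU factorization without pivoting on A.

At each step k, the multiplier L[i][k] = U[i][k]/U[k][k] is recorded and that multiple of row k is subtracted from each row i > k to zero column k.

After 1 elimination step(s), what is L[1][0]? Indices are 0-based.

L[1][0] = -1

[col 0] pivot 2
  R1 -= -1*R0 → (0, -2, 2)  (L[1][0] := -1)
  R2 -= 4*R0 → (0, 4, -7)  (L[2][0] := 4)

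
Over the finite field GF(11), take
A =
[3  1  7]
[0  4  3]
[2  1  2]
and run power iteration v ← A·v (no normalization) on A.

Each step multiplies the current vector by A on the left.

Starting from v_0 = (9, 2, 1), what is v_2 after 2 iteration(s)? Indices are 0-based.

v_0 = (9, 2, 1).
v_1 = A·v_0 = (3, 0, 0).
v_2 = A·v_1 = (9, 0, 6).

v_2 = (9, 0, 6)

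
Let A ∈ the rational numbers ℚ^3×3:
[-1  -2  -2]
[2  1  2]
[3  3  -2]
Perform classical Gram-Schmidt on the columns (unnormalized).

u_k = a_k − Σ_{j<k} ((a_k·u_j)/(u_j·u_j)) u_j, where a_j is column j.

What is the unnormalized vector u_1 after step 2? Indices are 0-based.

Step 1: u_0 = a_0 = (-1, 2, 3).
Step 2: u_1 = a_1 − (13/14)·u_0 = (-15/14, -6/7, 3/14).

u_1 = (-15/14, -6/7, 3/14)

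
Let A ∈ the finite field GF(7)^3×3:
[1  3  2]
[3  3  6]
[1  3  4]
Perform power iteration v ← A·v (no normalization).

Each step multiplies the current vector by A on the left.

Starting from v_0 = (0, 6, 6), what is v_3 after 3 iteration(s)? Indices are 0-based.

v_3 = (2, 6, 1)

v_0 = (0, 6, 6).
v_1 = A·v_0 = (2, 5, 0).
v_2 = A·v_1 = (3, 0, 3).
v_3 = A·v_2 = (2, 6, 1).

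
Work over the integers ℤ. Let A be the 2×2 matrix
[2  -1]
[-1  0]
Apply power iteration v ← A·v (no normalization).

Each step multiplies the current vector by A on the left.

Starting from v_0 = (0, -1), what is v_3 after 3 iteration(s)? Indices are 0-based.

v_0 = (0, -1).
v_1 = A·v_0 = (1, 0).
v_2 = A·v_1 = (2, -1).
v_3 = A·v_2 = (5, -2).

v_3 = (5, -2)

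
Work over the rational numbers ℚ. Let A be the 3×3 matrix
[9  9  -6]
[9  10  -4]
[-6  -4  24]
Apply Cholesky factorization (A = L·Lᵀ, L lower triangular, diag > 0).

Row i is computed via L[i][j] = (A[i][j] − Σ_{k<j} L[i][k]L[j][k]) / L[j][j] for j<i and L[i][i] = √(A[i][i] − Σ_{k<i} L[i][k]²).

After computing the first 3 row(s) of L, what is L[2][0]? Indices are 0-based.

Step 1: L[0][0] = √(9) = 3.
  L[1][0] = (9) / L[0][0] = 3.
Step 2: L[1][1] = √(1) = 1.
  L[2][0] = (-6) / L[0][0] = -2.
  L[2][1] = (2) / L[1][1] = 2.
Step 3: L[2][2] = √(16) = 4.

L[2][0] = -2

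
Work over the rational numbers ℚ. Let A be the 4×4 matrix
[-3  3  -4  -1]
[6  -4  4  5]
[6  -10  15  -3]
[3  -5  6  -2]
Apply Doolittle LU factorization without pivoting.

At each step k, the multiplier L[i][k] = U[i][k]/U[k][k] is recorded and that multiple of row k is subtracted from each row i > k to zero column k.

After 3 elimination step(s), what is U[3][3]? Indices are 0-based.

U[3][3] = -2

Step 1: pivot at (0,0) is -3.
  row1 ← row1 − (-2)·row0  ⇒  L[1][0]=-2, U row1=(0, 2, -4, 3)
  row2 ← row2 − (-2)·row0  ⇒  L[2][0]=-2, U row2=(0, -4, 7, -5)
  row3 ← row3 − (-1)·row0  ⇒  L[3][0]=-1, U row3=(0, -2, 2, -3)
Step 2: pivot at (1,1) is 2.
  row2 ← row2 − (-2)·row1  ⇒  L[2][1]=-2, U row2=(0, 0, -1, 1)
  row3 ← row3 − (-1)·row1  ⇒  L[3][1]=-1, U row3=(0, 0, -2, 0)
Step 3: pivot at (2,2) is -1.
  row3 ← row3 − (2)·row2  ⇒  L[3][2]=2, U row3=(0, 0, 0, -2)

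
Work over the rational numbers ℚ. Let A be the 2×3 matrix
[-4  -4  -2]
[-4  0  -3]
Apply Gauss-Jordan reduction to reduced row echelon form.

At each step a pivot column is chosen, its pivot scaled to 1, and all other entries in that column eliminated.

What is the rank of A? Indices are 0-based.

rank = 2

pivot(0,0)=-4: scale R0 → (1, 1, 1/2)
  clear (1,0): R1 −= (-4)R0 → (0, 4, -1)
pivot(1,1)=4: scale R1 → (0, 1, -1/4)
  clear (0,1): R0 −= (1)R1 → (1, 0, 3/4)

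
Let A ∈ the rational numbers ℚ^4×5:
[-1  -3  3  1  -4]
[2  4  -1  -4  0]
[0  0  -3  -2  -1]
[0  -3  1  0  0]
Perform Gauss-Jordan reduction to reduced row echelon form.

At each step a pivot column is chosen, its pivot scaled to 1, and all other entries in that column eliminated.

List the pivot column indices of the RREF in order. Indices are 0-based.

step 1: normalize row 0 (÷-1) = (1, 3, -3, -1, 4)
  row 1: subtract 2×row0 = (0, -2, 5, -2, -8)
step 2: normalize row 1 (÷-2) = (0, 1, -5/2, 1, 4)
  row 0: subtract 3×row1 = (1, 0, 9/2, -4, -8)
  row 3: subtract -3×row1 = (0, 0, -13/2, 3, 12)
step 3: normalize row 2 (÷-3) = (0, 0, 1, 2/3, 1/3)
  row 0: subtract 9/2×row2 = (1, 0, 0, -7, -19/2)
  row 1: subtract -5/2×row2 = (0, 1, 0, 8/3, 29/6)
  row 3: subtract -13/2×row2 = (0, 0, 0, 22/3, 85/6)
step 4: normalize row 3 (÷22/3) = (0, 0, 0, 1, 85/44)
  row 0: subtract -7×row3 = (1, 0, 0, 0, 177/44)
  row 1: subtract 8/3×row3 = (0, 1, 0, 0, -7/22)
  row 2: subtract 2/3×row3 = (0, 0, 1, 0, -21/22)

pivot columns: 0, 1, 2, 3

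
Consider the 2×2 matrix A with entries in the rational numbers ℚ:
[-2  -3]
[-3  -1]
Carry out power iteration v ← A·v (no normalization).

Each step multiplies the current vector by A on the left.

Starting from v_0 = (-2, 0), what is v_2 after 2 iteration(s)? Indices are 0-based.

v_2 = (-26, -18)

v_0 = (-2, 0).
v_1 = A·v_0 = (4, 6).
v_2 = A·v_1 = (-26, -18).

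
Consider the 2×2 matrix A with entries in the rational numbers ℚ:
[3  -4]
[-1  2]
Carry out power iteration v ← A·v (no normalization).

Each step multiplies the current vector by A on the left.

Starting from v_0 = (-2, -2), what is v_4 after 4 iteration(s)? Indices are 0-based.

v_4 = (302, -118)

v_0 = (-2, -2).
v_1 = A·v_0 = (2, -2).
v_2 = A·v_1 = (14, -6).
v_3 = A·v_2 = (66, -26).
v_4 = A·v_3 = (302, -118).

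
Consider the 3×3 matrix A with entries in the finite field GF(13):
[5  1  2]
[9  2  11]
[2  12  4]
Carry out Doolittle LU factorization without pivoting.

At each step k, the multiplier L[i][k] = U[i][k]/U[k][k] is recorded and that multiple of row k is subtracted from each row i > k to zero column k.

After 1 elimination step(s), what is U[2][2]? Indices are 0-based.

U[2][2] = 11

k=0: U[0][0]=5
  eliminate (1,0): mult=7, new row 1: (0, 8, 10); set L[1][0]=7
  eliminate (2,0): mult=3, new row 2: (0, 9, 11); set L[2][0]=3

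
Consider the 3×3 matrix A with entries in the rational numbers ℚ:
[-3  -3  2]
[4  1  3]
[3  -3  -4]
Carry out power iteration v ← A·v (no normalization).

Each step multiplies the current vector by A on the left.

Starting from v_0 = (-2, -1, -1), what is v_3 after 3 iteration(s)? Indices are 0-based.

v_0 = (-2, -1, -1).
v_1 = A·v_0 = (7, -12, 1).
v_2 = A·v_1 = (17, 19, 53).
v_3 = A·v_2 = (-2, 246, -218).

v_3 = (-2, 246, -218)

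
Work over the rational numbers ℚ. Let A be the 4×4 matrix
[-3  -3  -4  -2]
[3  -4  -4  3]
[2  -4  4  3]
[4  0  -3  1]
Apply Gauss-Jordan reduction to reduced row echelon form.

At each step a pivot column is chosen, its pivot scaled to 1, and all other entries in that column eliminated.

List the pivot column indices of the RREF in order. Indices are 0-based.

pivot columns: 0, 1, 2, 3

step 1: normalize row 0 (÷-3) = (1, 1, 4/3, 2/3)
  row 1: subtract 3×row0 = (0, -7, -8, 1)
  row 2: subtract 2×row0 = (0, -6, 4/3, 5/3)
  row 3: subtract 4×row0 = (0, -4, -25/3, -5/3)
step 2: normalize row 1 (÷-7) = (0, 1, 8/7, -1/7)
  row 0: subtract 1×row1 = (1, 0, 4/21, 17/21)
  row 2: subtract -6×row1 = (0, 0, 172/21, 17/21)
  row 3: subtract -4×row1 = (0, 0, -79/21, -47/21)
step 3: normalize row 2 (÷172/21) = (0, 0, 1, 17/172)
  row 0: subtract 4/21×row2 = (1, 0, 0, 34/43)
  row 1: subtract 8/7×row2 = (0, 1, 0, -11/43)
  row 3: subtract -79/21×row2 = (0, 0, 0, -321/172)
step 4: normalize row 3 (÷-321/172) = (0, 0, 0, 1)
  row 0: subtract 34/43×row3 = (1, 0, 0, 0)
  row 1: subtract -11/43×row3 = (0, 1, 0, 0)
  row 2: subtract 17/172×row3 = (0, 0, 1, 0)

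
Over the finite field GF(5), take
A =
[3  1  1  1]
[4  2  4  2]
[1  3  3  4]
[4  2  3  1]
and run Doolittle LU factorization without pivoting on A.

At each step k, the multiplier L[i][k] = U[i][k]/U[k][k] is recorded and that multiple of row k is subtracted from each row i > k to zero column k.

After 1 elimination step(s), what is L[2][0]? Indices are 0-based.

k=0: U[0][0]=3
  eliminate (1,0): mult=3, new row 1: (0, 4, 1, 4); set L[1][0]=3
  eliminate (2,0): mult=2, new row 2: (0, 1, 1, 2); set L[2][0]=2
  eliminate (3,0): mult=3, new row 3: (0, 4, 0, 3); set L[3][0]=3

L[2][0] = 2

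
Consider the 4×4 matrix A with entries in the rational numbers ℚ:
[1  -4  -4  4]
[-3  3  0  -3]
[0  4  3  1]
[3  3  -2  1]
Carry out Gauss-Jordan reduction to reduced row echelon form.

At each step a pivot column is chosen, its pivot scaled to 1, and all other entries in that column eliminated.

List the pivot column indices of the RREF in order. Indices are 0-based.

step 1: normalize row 0 (÷1) = (1, -4, -4, 4)
  row 1: subtract -3×row0 = (0, -9, -12, 9)
  row 3: subtract 3×row0 = (0, 15, 10, -11)
step 2: normalize row 1 (÷-9) = (0, 1, 4/3, -1)
  row 0: subtract -4×row1 = (1, 0, 4/3, 0)
  row 2: subtract 4×row1 = (0, 0, -7/3, 5)
  row 3: subtract 15×row1 = (0, 0, -10, 4)
step 3: normalize row 2 (÷-7/3) = (0, 0, 1, -15/7)
  row 0: subtract 4/3×row2 = (1, 0, 0, 20/7)
  row 1: subtract 4/3×row2 = (0, 1, 0, 13/7)
  row 3: subtract -10×row2 = (0, 0, 0, -122/7)
step 4: normalize row 3 (÷-122/7) = (0, 0, 0, 1)
  row 0: subtract 20/7×row3 = (1, 0, 0, 0)
  row 1: subtract 13/7×row3 = (0, 1, 0, 0)
  row 2: subtract -15/7×row3 = (0, 0, 1, 0)

pivot columns: 0, 1, 2, 3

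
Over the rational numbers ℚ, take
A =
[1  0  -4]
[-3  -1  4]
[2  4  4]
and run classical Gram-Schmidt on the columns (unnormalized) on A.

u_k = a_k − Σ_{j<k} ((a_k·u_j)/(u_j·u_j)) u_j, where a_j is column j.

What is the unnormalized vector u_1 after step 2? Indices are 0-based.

Step 1: u_0 = a_0 = (1, -3, 2).
Step 2: u_1 = a_1 − (11/14)·u_0 = (-11/14, 19/14, 17/7).

u_1 = (-11/14, 19/14, 17/7)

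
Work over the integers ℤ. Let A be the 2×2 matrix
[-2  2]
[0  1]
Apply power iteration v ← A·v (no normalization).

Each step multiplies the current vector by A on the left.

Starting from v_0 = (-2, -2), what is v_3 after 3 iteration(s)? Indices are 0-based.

v_0 = (-2, -2).
v_1 = A·v_0 = (0, -2).
v_2 = A·v_1 = (-4, -2).
v_3 = A·v_2 = (4, -2).

v_3 = (4, -2)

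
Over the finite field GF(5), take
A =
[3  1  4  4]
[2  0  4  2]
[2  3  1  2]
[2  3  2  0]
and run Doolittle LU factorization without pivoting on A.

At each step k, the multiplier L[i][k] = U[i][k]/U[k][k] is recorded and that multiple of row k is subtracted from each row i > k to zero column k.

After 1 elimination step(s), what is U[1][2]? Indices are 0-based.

k=0: U[0][0]=3
  eliminate (1,0): mult=4, new row 1: (0, 1, 3, 1); set L[1][0]=4
  eliminate (2,0): mult=4, new row 2: (0, 4, 0, 1); set L[2][0]=4
  eliminate (3,0): mult=4, new row 3: (0, 4, 1, 4); set L[3][0]=4

U[1][2] = 3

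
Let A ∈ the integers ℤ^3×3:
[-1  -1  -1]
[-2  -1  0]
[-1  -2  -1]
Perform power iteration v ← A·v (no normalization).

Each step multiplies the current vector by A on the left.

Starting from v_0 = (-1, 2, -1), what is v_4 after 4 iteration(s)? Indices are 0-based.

v_4 = (12, 12, 16)

v_0 = (-1, 2, -1).
v_1 = A·v_0 = (0, 0, -2).
v_2 = A·v_1 = (2, 0, 2).
v_3 = A·v_2 = (-4, -4, -4).
v_4 = A·v_3 = (12, 12, 16).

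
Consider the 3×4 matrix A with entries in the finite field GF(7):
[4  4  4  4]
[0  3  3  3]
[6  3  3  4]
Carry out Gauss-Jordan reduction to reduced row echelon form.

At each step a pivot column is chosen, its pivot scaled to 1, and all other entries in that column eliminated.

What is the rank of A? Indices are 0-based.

rank = 3

pivot(0,0)=4: scale R0 → (1, 1, 1, 1)
  clear (2,0): R2 −= (6)R0 → (0, 4, 4, 5)
pivot(1,1)=3: scale R1 → (0, 1, 1, 1)
  clear (0,1): R0 −= (1)R1 → (1, 0, 0, 0)
  clear (2,1): R2 −= (4)R1 → (0, 0, 0, 1)
col 2: no nonzero at/below row 2; advance.
pivot(2,3)=1: scale R2 → (0, 0, 0, 1)
  clear (1,3): R1 −= (1)R2 → (0, 1, 1, 0)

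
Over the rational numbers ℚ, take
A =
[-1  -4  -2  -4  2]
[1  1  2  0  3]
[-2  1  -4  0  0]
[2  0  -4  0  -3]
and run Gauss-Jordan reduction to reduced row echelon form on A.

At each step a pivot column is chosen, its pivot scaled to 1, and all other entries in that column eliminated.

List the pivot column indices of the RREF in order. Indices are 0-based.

step 1: normalize row 0 (÷-1) = (1, 4, 2, 4, -2)
  row 1: subtract 1×row0 = (0, -3, 0, -4, 5)
  row 2: subtract -2×row0 = (0, 9, 0, 8, -4)
  row 3: subtract 2×row0 = (0, -8, -8, -8, 1)
step 2: normalize row 1 (÷-3) = (0, 1, 0, 4/3, -5/3)
  row 0: subtract 4×row1 = (1, 0, 2, -4/3, 14/3)
  row 2: subtract 9×row1 = (0, 0, 0, -4, 11)
  row 3: subtract -8×row1 = (0, 0, -8, 8/3, -37/3)
step 3: exchange rows 2,3
step 3: normalize row 2 (÷-8) = (0, 0, 1, -1/3, 37/24)
  row 0: subtract 2×row2 = (1, 0, 0, -2/3, 19/12)
step 4: normalize row 3 (÷-4) = (0, 0, 0, 1, -11/4)
  row 0: subtract -2/3×row3 = (1, 0, 0, 0, -1/4)
  row 1: subtract 4/3×row3 = (0, 1, 0, 0, 2)
  row 2: subtract -1/3×row3 = (0, 0, 1, 0, 5/8)

pivot columns: 0, 1, 2, 3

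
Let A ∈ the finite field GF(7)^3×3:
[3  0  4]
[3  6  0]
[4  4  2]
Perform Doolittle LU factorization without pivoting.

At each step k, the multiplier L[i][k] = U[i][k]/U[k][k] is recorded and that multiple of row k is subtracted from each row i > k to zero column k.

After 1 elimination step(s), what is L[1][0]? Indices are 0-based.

[col 0] pivot 3
  R1 -= 1*R0 → (0, 6, 3)  (L[1][0] := 1)
  R2 -= 6*R0 → (0, 4, 6)  (L[2][0] := 6)

L[1][0] = 1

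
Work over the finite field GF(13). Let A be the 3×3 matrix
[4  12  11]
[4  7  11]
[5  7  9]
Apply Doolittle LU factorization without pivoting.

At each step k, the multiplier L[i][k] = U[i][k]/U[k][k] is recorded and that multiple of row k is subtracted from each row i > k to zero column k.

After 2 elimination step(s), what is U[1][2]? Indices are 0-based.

U[1][2] = 0

Step 1: pivot at (0,0) is 4.
  row1 ← row1 − (1)·row0  ⇒  L[1][0]=1, U row1=(0, 8, 0)
  row2 ← row2 − (11)·row0  ⇒  L[2][0]=11, U row2=(0, 5, 5)
Step 2: pivot at (1,1) is 8.
  row2 ← row2 − (12)·row1  ⇒  L[2][1]=12, U row2=(0, 0, 5)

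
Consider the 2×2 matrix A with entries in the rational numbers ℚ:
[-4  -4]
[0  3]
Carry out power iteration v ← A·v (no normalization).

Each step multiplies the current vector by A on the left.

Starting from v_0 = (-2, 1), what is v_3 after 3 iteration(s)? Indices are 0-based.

v_3 = (76, 27)

v_0 = (-2, 1).
v_1 = A·v_0 = (4, 3).
v_2 = A·v_1 = (-28, 9).
v_3 = A·v_2 = (76, 27).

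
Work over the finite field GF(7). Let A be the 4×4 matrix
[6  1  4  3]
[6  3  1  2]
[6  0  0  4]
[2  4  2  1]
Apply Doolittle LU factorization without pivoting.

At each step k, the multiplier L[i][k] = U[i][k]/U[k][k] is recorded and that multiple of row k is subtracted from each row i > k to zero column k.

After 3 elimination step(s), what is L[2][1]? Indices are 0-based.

L[2][1] = 3

k=0: U[0][0]=6
  eliminate (1,0): mult=1, new row 1: (0, 2, 4, 6); set L[1][0]=1
  eliminate (2,0): mult=1, new row 2: (0, 6, 3, 1); set L[2][0]=1
  eliminate (3,0): mult=5, new row 3: (0, 6, 3, 0); set L[3][0]=5
k=1: U[1][1]=2
  eliminate (2,1): mult=3, new row 2: (0, 0, 5, 4); set L[2][1]=3
  eliminate (3,1): mult=3, new row 3: (0, 0, 5, 3); set L[3][1]=3
k=2: U[2][2]=5
  eliminate (3,2): mult=1, new row 3: (0, 0, 0, 6); set L[3][2]=1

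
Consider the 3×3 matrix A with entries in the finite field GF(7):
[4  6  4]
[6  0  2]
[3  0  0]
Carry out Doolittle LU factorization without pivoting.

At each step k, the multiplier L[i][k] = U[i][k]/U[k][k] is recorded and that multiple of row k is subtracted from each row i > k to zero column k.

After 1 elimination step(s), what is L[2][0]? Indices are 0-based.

L[2][0] = 6

[col 0] pivot 4
  R1 -= 5*R0 → (0, 5, 3)  (L[1][0] := 5)
  R2 -= 6*R0 → (0, 6, 4)  (L[2][0] := 6)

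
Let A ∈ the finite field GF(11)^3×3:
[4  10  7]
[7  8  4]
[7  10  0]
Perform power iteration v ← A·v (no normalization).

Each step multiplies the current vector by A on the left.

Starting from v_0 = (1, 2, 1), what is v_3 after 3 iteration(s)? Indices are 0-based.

v_3 = (8, 6, 9)

v_0 = (1, 2, 1).
v_1 = A·v_0 = (9, 5, 5).
v_2 = A·v_1 = (0, 2, 3).
v_3 = A·v_2 = (8, 6, 9).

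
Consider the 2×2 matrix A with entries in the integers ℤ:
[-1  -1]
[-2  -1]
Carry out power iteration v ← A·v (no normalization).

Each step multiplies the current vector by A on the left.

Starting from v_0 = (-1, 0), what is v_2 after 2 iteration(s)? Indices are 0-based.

v_2 = (-3, -4)

v_0 = (-1, 0).
v_1 = A·v_0 = (1, 2).
v_2 = A·v_1 = (-3, -4).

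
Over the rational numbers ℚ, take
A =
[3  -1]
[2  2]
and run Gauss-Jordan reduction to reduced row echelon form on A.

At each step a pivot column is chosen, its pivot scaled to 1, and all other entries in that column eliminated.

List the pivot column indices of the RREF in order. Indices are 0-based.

pivot(0,0)=3: scale R0 → (1, -1/3)
  clear (1,0): R1 −= (2)R0 → (0, 8/3)
pivot(1,1)=8/3: scale R1 → (0, 1)
  clear (0,1): R0 −= (-1/3)R1 → (1, 0)

pivot columns: 0, 1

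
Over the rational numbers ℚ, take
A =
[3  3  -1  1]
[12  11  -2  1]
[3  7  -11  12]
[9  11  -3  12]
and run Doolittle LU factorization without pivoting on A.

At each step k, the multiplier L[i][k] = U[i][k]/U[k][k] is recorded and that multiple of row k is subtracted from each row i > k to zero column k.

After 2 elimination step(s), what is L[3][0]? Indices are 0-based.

L[3][0] = 3

Step 1: pivot at (0,0) is 3.
  row1 ← row1 − (4)·row0  ⇒  L[1][0]=4, U row1=(0, -1, 2, -3)
  row2 ← row2 − (1)·row0  ⇒  L[2][0]=1, U row2=(0, 4, -10, 11)
  row3 ← row3 − (3)·row0  ⇒  L[3][0]=3, U row3=(0, 2, 0, 9)
Step 2: pivot at (1,1) is -1.
  row2 ← row2 − (-4)·row1  ⇒  L[2][1]=-4, U row2=(0, 0, -2, -1)
  row3 ← row3 − (-2)·row1  ⇒  L[3][1]=-2, U row3=(0, 0, 4, 3)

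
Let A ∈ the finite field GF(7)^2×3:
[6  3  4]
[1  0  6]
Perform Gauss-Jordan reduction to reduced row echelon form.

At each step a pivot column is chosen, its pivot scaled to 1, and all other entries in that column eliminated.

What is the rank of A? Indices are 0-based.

rank = 2

pivot(0,0)=6: scale R0 → (1, 4, 3)
  clear (1,0): R1 −= (1)R0 → (0, 3, 3)
pivot(1,1)=3: scale R1 → (0, 1, 1)
  clear (0,1): R0 −= (4)R1 → (1, 0, 6)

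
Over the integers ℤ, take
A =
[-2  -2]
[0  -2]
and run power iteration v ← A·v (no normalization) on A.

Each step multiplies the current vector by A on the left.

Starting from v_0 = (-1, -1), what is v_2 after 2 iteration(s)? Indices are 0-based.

v_0 = (-1, -1).
v_1 = A·v_0 = (4, 2).
v_2 = A·v_1 = (-12, -4).

v_2 = (-12, -4)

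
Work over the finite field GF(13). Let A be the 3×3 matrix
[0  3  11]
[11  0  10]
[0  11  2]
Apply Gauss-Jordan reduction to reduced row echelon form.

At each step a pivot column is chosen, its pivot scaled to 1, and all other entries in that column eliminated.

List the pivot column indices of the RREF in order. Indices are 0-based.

pivot(0,0): swap R0↔R1
pivot(0,0)=11: scale R0 → (1, 0, 8)
pivot(1,1)=3: scale R1 → (0, 1, 8)
  clear (2,1): R2 −= (11)R1 → (0, 0, 5)
pivot(2,2)=5: scale R2 → (0, 0, 1)
  clear (0,2): R0 −= (8)R2 → (1, 0, 0)
  clear (1,2): R1 −= (8)R2 → (0, 1, 0)

pivot columns: 0, 1, 2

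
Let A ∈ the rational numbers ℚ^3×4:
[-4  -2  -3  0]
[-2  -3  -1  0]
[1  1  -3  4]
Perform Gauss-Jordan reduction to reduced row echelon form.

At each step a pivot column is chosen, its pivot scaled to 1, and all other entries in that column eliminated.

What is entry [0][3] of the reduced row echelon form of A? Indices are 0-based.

step 1: normalize row 0 (÷-4) = (1, 1/2, 3/4, 0)
  row 1: subtract -2×row0 = (0, -2, 1/2, 0)
  row 2: subtract 1×row0 = (0, 1/2, -15/4, 4)
step 2: normalize row 1 (÷-2) = (0, 1, -1/4, 0)
  row 0: subtract 1/2×row1 = (1, 0, 7/8, 0)
  row 2: subtract 1/2×row1 = (0, 0, -29/8, 4)
step 3: normalize row 2 (÷-29/8) = (0, 0, 1, -32/29)
  row 0: subtract 7/8×row2 = (1, 0, 0, 28/29)
  row 1: subtract -1/4×row2 = (0, 1, 0, -8/29)

M[0][3] = 28/29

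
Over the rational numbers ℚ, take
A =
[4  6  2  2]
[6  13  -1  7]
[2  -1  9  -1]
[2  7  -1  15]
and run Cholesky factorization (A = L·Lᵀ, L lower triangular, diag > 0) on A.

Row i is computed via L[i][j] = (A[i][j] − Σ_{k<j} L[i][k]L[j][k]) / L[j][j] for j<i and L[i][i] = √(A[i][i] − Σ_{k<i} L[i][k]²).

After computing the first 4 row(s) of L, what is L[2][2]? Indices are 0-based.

Step 1: L[0][0] = √(4) = 2.
  L[1][0] = (6) / L[0][0] = 3.
Step 2: L[1][1] = √(4) = 2.
  L[2][0] = (2) / L[0][0] = 1.
  L[2][1] = (-4) / L[1][1] = -2.
Step 3: L[2][2] = √(4) = 2.
  L[3][0] = (2) / L[0][0] = 1.
  L[3][1] = (4) / L[1][1] = 2.
  L[3][2] = (2) / L[2][2] = 1.
Step 4: L[3][3] = √(9) = 3.

L[2][2] = 2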